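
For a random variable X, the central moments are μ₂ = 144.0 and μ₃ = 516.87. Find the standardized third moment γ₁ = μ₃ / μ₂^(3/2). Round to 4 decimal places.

0.2991

σ = √μ₂ = √144.0 = 12.00000
σ³ = μ₂^(3/2) = 1728.00000
γ₁ = μ₃/σ³ = 516.87 / 1728.00000 ≈ 0.2991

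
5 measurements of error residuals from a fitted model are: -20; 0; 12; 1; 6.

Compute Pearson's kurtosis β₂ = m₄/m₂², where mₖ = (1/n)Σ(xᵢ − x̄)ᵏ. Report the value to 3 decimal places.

x̄ = -0.2000
Σ(xᵢ − x̄)² = 580.8000 ⇒ m₂ = 116.16000
Σ(xᵢ − x̄)⁴ = 177328.4160 ⇒ m₄ = 35465.68320
m₂² = 13493.14560
β₂ = m₄/m₂² = 35465.68320 / 13493.14560 ≈ 2.628

2.628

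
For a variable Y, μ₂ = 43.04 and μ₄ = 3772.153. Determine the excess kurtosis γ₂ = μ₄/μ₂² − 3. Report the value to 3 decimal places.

μ₂² = 43.04² = 1852.44160
μ₄/μ₂² = 3772.153 / 1852.44160 = 2.03631
γ₂ = 2.03631 − 3 ≈ -0.964

-0.964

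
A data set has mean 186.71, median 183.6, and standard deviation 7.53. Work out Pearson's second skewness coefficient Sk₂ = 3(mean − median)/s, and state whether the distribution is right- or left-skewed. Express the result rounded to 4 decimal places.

Sk₂ = 3(186.71 − 183.6) / 7.53 = 3 × 3.1100 / 7.53
    = 9.3300 / 7.53 ≈ 1.2390
Sk₂ > 0 ⇒ mean > median ⇒ right-skewed (positive skew).

1.2390, right-skewed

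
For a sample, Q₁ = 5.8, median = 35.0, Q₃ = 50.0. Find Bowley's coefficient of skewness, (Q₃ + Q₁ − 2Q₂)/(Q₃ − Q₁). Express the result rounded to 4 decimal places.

numerator: Q₃ + Q₁ − 2Q₂ = 50.0 + 5.8 − 2×35.0 = -14.2000
denominator: Q₃ − Q₁ = 50.0 − 5.8 = 44.2000
Bowley skewness = -14.2000 / 44.2000 ≈ -0.3213

-0.3213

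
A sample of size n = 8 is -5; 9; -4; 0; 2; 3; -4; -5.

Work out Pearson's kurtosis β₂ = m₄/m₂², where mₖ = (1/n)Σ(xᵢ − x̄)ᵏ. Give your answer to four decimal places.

x̄ = -0.5000
Σ(xᵢ − x̄)² = 174.0000 ⇒ m₂ = 21.75000
Σ(xᵢ − x̄)⁴ = 9454.5000 ⇒ m₄ = 1181.81250
m₂² = 473.06250
β₂ = m₄/m₂² = 1181.81250 / 473.06250 ≈ 2.4982

2.4982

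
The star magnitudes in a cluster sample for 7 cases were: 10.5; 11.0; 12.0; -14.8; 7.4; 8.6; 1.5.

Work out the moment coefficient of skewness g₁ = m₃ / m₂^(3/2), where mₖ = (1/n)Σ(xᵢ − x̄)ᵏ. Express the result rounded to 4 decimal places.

x̄ = (10.5 + 11.0 + 12.0 - 14.8 + 7.4 + 8.6 + 1.5) / 7 = 5.1714
deviations (xᵢ − x̄): 5.3286, 5.8286, 6.8286, -19.9714, 2.2286, 3.4286, -3.6714
Σ(xᵢ − x̄)² = 538.0543 ⇒ m₂ = 538.0543/7 = 76.86490
Σ(xᵢ − x̄)³ = -7296.1609 ⇒ m₃ = -7296.1609/7 = -1042.30870
m₂^(3/2) = 76.86490^(1.5) = 673.89476
g₁ = m₃ / m₂^(3/2) = -1042.30870 / 673.89476 ≈ -1.5467

-1.5467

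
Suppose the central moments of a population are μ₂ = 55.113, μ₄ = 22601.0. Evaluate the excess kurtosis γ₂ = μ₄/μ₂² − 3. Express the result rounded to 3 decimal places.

μ₂² = 55.113² = 3037.44277
μ₄/μ₂² = 22601.0 / 3037.44277 = 7.44080
γ₂ = 7.44080 − 3 ≈ 4.441

4.441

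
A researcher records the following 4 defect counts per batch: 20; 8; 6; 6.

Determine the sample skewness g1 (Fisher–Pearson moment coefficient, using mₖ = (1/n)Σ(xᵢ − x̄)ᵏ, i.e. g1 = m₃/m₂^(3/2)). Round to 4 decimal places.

x̄ = (20 + 8 + 6 + 6) / 4 = 10.0000
deviations (xᵢ − x̄): 10.0000, -2.0000, -4.0000, -4.0000
Σ(xᵢ − x̄)² = 136.0000 ⇒ m₂ = 136.0000/4 = 34.00000
Σ(xᵢ − x̄)³ = 864.0000 ⇒ m₃ = 864.0000/4 = 216.00000
m₂^(3/2) = 34.00000^(1.5) = 198.25236
g1 = m₃ / m₂^(3/2) = 216.00000 / 198.25236 ≈ 1.0895

1.0895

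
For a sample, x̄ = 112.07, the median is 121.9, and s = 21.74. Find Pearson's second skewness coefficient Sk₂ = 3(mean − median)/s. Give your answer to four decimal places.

Sk₂ = 3(112.07 − 121.9) / 21.74 = 3 × -9.8300 / 21.74
    = -29.4900 / 21.74 ≈ -1.3565

-1.3565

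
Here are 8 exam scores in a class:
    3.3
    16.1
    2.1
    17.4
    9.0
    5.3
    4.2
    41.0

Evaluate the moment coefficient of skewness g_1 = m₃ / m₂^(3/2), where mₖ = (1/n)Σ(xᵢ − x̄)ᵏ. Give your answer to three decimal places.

x̄ = (3.3 + 16.1 + 2.1 + 17.4 + 9.0 + 5.3 + 4.2 + 41.0) / 8 = 12.3000
deviations (xᵢ − x̄): -9.0000, 3.8000, -10.2000, 5.1000, -3.3000, -7.0000, -8.1000, 28.7000
Σ(xᵢ − x̄)² = 1174.6800 ⇒ m₂ = 1174.6800/8 = 146.83500
Σ(xᵢ − x̄)³ = 21126.8400 ⇒ m₃ = 21126.8400/8 = 2640.85500
m₂^(3/2) = 146.83500^(1.5) = 1779.28035
g_1 = m₃ / m₂^(3/2) = 2640.85500 / 1779.28035 ≈ 1.484

1.484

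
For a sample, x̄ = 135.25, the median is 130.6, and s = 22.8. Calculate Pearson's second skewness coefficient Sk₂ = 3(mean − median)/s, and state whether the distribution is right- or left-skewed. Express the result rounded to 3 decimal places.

Sk₂ = 3(135.25 − 130.6) / 22.8 = 3 × 4.6500 / 22.8
    = 13.9500 / 22.8 ≈ 0.612
Sk₂ > 0 ⇒ mean > median ⇒ right-skewed (positive skew).

0.612, right-skewed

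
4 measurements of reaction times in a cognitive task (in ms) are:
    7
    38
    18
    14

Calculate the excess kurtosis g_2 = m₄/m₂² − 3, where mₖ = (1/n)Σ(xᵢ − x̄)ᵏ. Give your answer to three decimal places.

-0.914

x̄ = 19.2500
Σ(xᵢ − x̄)² = 530.7500 ⇒ m₂ = 132.68750
Σ(xᵢ − x̄)⁴ = 146877.0781 ⇒ m₄ = 36719.26953
m₂² = 17605.97266
g_2 = m₄/m₂² − 3 = 2.08561 − 3 ≈ -0.914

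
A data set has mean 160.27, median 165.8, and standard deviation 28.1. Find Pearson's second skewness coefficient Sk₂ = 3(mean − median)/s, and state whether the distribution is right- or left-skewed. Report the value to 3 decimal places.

Sk₂ = 3(160.27 − 165.8) / 28.1 = 3 × -5.5300 / 28.1
    = -16.5900 / 28.1 ≈ -0.590
Sk₂ < 0 ⇒ mean < median ⇒ left-skewed (negative skew).

-0.590, left-skewed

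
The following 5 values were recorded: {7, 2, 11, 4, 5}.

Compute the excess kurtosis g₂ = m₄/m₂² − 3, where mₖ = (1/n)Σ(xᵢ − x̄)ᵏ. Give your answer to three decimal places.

-0.825

x̄ = 5.8000
Σ(xᵢ − x̄)² = 46.8000 ⇒ m₂ = 9.36000
Σ(xᵢ − x̄)⁴ = 952.6560 ⇒ m₄ = 190.53120
m₂² = 87.60960
g₂ = m₄/m₂² − 3 = 2.17478 − 3 ≈ -0.825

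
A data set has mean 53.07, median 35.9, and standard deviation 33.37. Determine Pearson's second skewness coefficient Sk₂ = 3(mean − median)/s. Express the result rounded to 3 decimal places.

1.544

Sk₂ = 3(53.07 − 35.9) / 33.37 = 3 × 17.1700 / 33.37
    = 51.5100 / 33.37 ≈ 1.544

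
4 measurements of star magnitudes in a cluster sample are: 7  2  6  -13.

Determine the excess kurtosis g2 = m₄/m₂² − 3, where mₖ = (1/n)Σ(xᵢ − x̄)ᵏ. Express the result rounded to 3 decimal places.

-0.825

x̄ = 0.5000
Σ(xᵢ − x̄)² = 257.0000 ⇒ m₂ = 64.25000
Σ(xᵢ − x̄)⁴ = 35920.2500 ⇒ m₄ = 8980.06250
m₂² = 4128.06250
g2 = m₄/m₂² − 3 = 2.17537 − 3 ≈ -0.825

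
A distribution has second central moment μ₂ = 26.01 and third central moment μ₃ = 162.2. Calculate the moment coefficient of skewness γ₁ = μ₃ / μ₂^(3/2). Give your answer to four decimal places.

σ = √μ₂ = √26.01 = 5.10000
σ³ = μ₂^(3/2) = 132.65100
γ₁ = μ₃/σ³ = 162.2 / 132.65100 ≈ 1.2228

1.2228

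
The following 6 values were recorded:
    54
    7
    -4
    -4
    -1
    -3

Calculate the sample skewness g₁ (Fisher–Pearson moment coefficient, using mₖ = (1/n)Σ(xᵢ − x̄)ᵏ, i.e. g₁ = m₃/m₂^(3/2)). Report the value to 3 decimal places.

x̄ = (54 + 7 - 4 - 4 - 1 - 3) / 6 = 8.1667
deviations (xᵢ − x̄): 45.8333, -1.1667, -12.1667, -12.1667, -9.1667, -11.1667
Σ(xᵢ − x̄)² = 2606.8333 ⇒ m₂ = 2606.8333/6 = 434.47222
Σ(xᵢ − x̄)³ = 90515.5556 ⇒ m₃ = 90515.5556/6 = 15085.92593
m₂^(3/2) = 434.47222^(1.5) = 9056.13781
g₁ = m₃ / m₂^(3/2) = 15085.92593 / 9056.13781 ≈ 1.666

1.666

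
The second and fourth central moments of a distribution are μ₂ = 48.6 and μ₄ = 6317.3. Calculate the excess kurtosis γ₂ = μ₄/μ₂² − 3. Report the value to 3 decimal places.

-0.325

μ₂² = 48.6² = 2361.96000
μ₄/μ₂² = 6317.3 / 2361.96000 = 2.67460
γ₂ = 2.67460 − 3 ≈ -0.325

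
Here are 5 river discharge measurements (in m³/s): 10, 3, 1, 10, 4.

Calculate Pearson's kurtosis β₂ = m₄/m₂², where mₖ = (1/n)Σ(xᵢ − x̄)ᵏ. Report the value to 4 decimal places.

1.3048

x̄ = 5.6000
Σ(xᵢ − x̄)² = 69.2000 ⇒ m₂ = 13.84000
Σ(xᵢ − x̄)⁴ = 1249.6160 ⇒ m₄ = 249.92320
m₂² = 191.54560
β₂ = m₄/m₂² = 249.92320 / 191.54560 ≈ 1.3048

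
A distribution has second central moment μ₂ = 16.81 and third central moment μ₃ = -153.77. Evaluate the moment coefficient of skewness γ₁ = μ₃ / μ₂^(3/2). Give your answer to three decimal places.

-2.231

σ = √μ₂ = √16.81 = 4.10000
σ³ = μ₂^(3/2) = 68.92100
γ₁ = μ₃/σ³ = -153.77 / 68.92100 ≈ -2.231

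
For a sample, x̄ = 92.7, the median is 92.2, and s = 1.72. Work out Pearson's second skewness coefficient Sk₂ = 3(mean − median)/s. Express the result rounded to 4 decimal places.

Sk₂ = 3(92.7 − 92.2) / 1.72 = 3 × 0.5000 / 1.72
    = 1.5000 / 1.72 ≈ 0.8721

0.8721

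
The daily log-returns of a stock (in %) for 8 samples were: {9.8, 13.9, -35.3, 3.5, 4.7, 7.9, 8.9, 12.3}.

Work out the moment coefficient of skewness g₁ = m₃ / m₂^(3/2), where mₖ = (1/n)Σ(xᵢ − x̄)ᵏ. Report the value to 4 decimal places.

x̄ = (9.8 + 13.9 - 35.3 + 3.5 + 4.7 + 7.9 + 8.9 + 12.3) / 8 = 3.2125
deviations (xᵢ − x̄): 6.5875, 10.6875, -38.5125, 0.2875, 1.4875, 4.6875, 5.6875, 9.0875
Σ(xᵢ − x̄)² = 1780.0287 ⇒ m₂ = 1780.0287/8 = 222.50359
Σ(xᵢ − x̄)³ = -54574.8481 ⇒ m₃ = -54574.8481/8 = -6821.85601
m₂^(3/2) = 222.50359^(1.5) = 3318.98695
g₁ = m₃ / m₂^(3/2) = -6821.85601 / 3318.98695 ≈ -2.0554

-2.0554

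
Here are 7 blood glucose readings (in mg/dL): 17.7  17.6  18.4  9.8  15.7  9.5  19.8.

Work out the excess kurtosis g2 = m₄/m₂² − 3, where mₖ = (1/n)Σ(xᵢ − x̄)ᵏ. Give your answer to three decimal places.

-1.207

x̄ = 15.5000
Σ(xᵢ − x̄)² = 104.6800 ⇒ m₂ = 14.95429
Σ(xᵢ − x̄)⁴ = 2807.0836 ⇒ m₄ = 401.01194
m₂² = 223.63066
g2 = m₄/m₂² − 3 = 1.79319 − 3 ≈ -1.207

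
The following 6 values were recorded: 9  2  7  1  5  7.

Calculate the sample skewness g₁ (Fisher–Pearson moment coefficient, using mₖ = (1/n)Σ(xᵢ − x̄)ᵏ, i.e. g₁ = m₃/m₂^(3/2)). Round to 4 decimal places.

x̄ = (9 + 2 + 7 + 1 + 5 + 7) / 6 = 5.1667
deviations (xᵢ − x̄): 3.8333, -3.1667, 1.8333, -4.1667, -0.1667, 1.8333
Σ(xᵢ − x̄)² = 48.8333 ⇒ m₂ = 48.8333/6 = 8.13889
Σ(xᵢ − x̄)³ = -35.4444 ⇒ m₃ = -35.4444/6 = -5.90741
m₂^(3/2) = 8.13889^(1.5) = 23.21922
g₁ = m₃ / m₂^(3/2) = -5.90741 / 23.21922 ≈ -0.2544

-0.2544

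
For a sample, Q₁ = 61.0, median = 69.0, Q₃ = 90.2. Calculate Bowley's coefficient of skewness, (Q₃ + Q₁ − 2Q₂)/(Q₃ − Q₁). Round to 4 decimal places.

0.4521

numerator: Q₃ + Q₁ − 2Q₂ = 90.2 + 61.0 − 2×69.0 = 13.2000
denominator: Q₃ − Q₁ = 90.2 − 61.0 = 29.2000
Bowley skewness = 13.2000 / 29.2000 ≈ 0.4521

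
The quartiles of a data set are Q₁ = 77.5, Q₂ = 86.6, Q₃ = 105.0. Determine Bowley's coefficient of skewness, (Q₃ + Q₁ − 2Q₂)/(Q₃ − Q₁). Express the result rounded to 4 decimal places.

0.3382

numerator: Q₃ + Q₁ − 2Q₂ = 105.0 + 77.5 − 2×86.6 = 9.3000
denominator: Q₃ − Q₁ = 105.0 − 77.5 = 27.5000
Bowley skewness = 9.3000 / 27.5000 ≈ 0.3382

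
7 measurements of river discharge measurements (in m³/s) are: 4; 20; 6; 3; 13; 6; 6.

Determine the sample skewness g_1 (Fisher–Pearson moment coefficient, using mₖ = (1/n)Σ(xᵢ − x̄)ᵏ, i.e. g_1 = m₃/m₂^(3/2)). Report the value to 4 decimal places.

x̄ = (4 + 20 + 6 + 3 + 13 + 6 + 6) / 7 = 8.2857
deviations (xᵢ − x̄): -4.2857, 11.7143, -2.2857, -5.2857, 4.7143, -2.2857, -2.2857
Σ(xᵢ − x̄)² = 221.4286 ⇒ m₂ = 221.4286/7 = 31.63265
Σ(xᵢ − x̄)³ = 1450.0408 ⇒ m₃ = 1450.0408/7 = 207.14869
m₂^(3/2) = 31.63265^(1.5) = 177.91126
g_1 = m₃ / m₂^(3/2) = 207.14869 / 177.91126 ≈ 1.1643

1.1643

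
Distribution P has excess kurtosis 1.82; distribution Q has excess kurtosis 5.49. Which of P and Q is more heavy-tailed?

Higher excess kurtosis ⇒ heavier tails relative to the normal distribution.
1.82 vs 5.49: the larger is 5.49, so Q has heavier tails.

Q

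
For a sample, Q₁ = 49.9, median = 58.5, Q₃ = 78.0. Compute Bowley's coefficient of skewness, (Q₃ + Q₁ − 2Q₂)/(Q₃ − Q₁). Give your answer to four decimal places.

0.3879

numerator: Q₃ + Q₁ − 2Q₂ = 78.0 + 49.9 − 2×58.5 = 10.9000
denominator: Q₃ − Q₁ = 78.0 − 49.9 = 28.1000
Bowley skewness = 10.9000 / 28.1000 ≈ 0.3879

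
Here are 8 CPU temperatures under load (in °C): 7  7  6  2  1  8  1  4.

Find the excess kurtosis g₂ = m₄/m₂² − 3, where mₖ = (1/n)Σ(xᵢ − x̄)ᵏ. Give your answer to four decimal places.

x̄ = 4.5000
Σ(xᵢ − x̄)² = 58.0000 ⇒ m₂ = 7.25000
Σ(xᵢ − x̄)⁴ = 572.5000 ⇒ m₄ = 71.56250
m₂² = 52.56250
g₂ = m₄/m₂² − 3 = 1.36147 − 3 ≈ -1.6385

-1.6385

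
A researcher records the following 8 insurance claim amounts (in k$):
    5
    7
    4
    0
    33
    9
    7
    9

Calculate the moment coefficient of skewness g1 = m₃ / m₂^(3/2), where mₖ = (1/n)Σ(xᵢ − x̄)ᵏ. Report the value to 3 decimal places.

1.866

x̄ = (5 + 7 + 4 + 0 + 33 + 9 + 7 + 9) / 8 = 9.2500
deviations (xᵢ − x̄): -4.2500, -2.2500, -5.2500, -9.2500, 23.7500, -0.2500, -2.2500, -0.2500
Σ(xᵢ − x̄)² = 705.5000 ⇒ m₂ = 705.5000/8 = 88.18750
Σ(xᵢ − x̄)³ = 12360.7500 ⇒ m₃ = 12360.7500/8 = 1545.09375
m₂^(3/2) = 88.18750^(1.5) = 828.15294
g1 = m₃ / m₂^(3/2) = 1545.09375 / 828.15294 ≈ 1.866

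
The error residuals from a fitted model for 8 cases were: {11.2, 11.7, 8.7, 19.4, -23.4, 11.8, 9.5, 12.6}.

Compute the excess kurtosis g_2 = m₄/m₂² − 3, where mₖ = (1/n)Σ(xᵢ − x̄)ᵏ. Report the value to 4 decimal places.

2.5059

x̄ = 7.6875
Σ(xᵢ − x̄)² = 1177.4087 ⇒ m₂ = 147.17609
Σ(xᵢ − x̄)⁴ = 954102.8593 ⇒ m₄ = 119262.85741
m₂² = 21660.80257
g_2 = m₄/m₂² − 3 = 5.50593 − 3 ≈ 2.5059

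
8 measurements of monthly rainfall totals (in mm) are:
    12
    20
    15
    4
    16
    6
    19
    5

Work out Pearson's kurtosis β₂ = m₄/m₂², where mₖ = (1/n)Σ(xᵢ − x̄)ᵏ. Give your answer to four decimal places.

1.4306

x̄ = 12.1250
Σ(xᵢ − x̄)² = 286.8750 ⇒ m₂ = 35.85938
Σ(xᵢ − x̄)⁴ = 14716.4004 ⇒ m₄ = 1839.55005
m₂² = 1285.89478
β₂ = m₄/m₂² = 1839.55005 / 1285.89478 ≈ 1.4306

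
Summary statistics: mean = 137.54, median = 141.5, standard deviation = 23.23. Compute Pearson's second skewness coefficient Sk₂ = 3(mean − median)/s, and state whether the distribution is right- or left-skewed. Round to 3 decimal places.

-0.511, left-skewed

Sk₂ = 3(137.54 − 141.5) / 23.23 = 3 × -3.9600 / 23.23
    = -11.8800 / 23.23 ≈ -0.511
Sk₂ < 0 ⇒ mean < median ⇒ left-skewed (negative skew).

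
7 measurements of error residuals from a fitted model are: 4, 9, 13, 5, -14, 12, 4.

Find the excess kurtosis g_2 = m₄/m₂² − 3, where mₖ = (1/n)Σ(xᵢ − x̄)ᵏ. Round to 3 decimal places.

x̄ = 4.7143
Σ(xᵢ − x̄)² = 491.4286 ⇒ m₂ = 70.20408
Σ(xᵢ − x̄)⁴ = 130525.9825 ⇒ m₄ = 18646.56893
m₂² = 4928.61308
g_2 = m₄/m₂² − 3 = 3.78333 − 3 ≈ 0.783

0.783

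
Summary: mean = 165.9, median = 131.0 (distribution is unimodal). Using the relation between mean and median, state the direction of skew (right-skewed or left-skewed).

right-skewed

mean − median = 165.9 − 131.0 = 34.9
mean > median ⇒ the longer tail is on the right ⇒ right-skewed (positively skewed).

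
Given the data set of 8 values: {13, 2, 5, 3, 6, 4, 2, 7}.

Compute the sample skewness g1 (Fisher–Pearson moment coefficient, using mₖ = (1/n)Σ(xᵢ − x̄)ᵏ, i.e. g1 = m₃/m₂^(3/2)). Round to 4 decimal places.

1.2579

x̄ = (13 + 2 + 5 + 3 + 6 + 4 + 2 + 7) / 8 = 5.2500
deviations (xᵢ − x̄): 7.7500, -3.2500, -0.2500, -2.2500, 0.7500, -1.2500, -3.2500, 1.7500
Σ(xᵢ − x̄)² = 91.5000 ⇒ m₂ = 91.5000/8 = 11.43750
Σ(xᵢ − x̄)³ = 389.2500 ⇒ m₃ = 389.2500/8 = 48.65625
m₂^(3/2) = 11.43750^(1.5) = 38.68091
g1 = m₃ / m₂^(3/2) = 48.65625 / 38.68091 ≈ 1.2579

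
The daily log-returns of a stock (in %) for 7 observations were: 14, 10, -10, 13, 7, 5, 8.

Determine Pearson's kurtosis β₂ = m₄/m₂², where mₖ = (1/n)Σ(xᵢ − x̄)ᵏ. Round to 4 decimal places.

3.8499

x̄ = 6.7143
Σ(xᵢ − x̄)² = 387.4286 ⇒ m₂ = 55.34694
Σ(xᵢ − x̄)⁴ = 82552.7580 ⇒ m₄ = 11793.25115
m₂² = 3063.28363
β₂ = m₄/m₂² = 11793.25115 / 3063.28363 ≈ 3.8499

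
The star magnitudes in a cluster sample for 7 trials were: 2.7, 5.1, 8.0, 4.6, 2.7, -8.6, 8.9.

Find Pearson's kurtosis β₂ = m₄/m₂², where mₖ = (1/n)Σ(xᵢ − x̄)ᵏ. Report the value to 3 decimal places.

x̄ = 3.3429
Σ(xᵢ − x̄)² = 200.6971 ⇒ m₂ = 28.67102
Σ(xᵢ − x̄)⁴ = 21780.3128 ⇒ m₄ = 3111.47325
m₂² = 822.02741
β₂ = m₄/m₂² = 3111.47325 / 822.02741 ≈ 3.785

3.785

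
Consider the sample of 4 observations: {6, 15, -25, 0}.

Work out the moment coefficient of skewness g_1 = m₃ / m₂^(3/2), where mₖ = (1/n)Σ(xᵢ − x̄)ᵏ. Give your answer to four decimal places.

x̄ = (6 + 15 - 25 + 0) / 4 = -1.0000
deviations (xᵢ − x̄): 7.0000, 16.0000, -24.0000, 1.0000
Σ(xᵢ − x̄)² = 882.0000 ⇒ m₂ = 882.0000/4 = 220.50000
Σ(xᵢ − x̄)³ = -9384.0000 ⇒ m₃ = -9384.0000/4 = -2346.00000
m₂^(3/2) = 220.50000^(1.5) = 3274.25795
g_1 = m₃ / m₂^(3/2) = -2346.00000 / 3274.25795 ≈ -0.7165

-0.7165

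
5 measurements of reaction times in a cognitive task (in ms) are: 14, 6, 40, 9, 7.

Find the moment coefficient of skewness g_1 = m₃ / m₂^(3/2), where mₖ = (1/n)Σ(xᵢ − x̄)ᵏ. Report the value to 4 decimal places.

1.3351

x̄ = (14 + 6 + 40 + 9 + 7) / 5 = 15.2000
deviations (xᵢ − x̄): -1.2000, -9.2000, 24.8000, -6.2000, -8.2000
Σ(xᵢ − x̄)² = 806.8000 ⇒ m₂ = 806.8000/5 = 161.36000
Σ(xᵢ − x̄)³ = 13682.8800 ⇒ m₃ = 13682.8800/5 = 2736.57600
m₂^(3/2) = 161.36000^(1.5) = 2049.71664
g_1 = m₃ / m₂^(3/2) = 2736.57600 / 2049.71664 ≈ 1.3351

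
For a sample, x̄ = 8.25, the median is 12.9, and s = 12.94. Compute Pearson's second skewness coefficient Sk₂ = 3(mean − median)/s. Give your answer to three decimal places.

-1.078

Sk₂ = 3(8.25 − 12.9) / 12.94 = 3 × -4.6500 / 12.94
    = -13.9500 / 12.94 ≈ -1.078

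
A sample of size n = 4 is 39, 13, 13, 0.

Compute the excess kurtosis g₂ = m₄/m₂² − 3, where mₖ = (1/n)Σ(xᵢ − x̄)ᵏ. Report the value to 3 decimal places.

x̄ = 16.2500
Σ(xᵢ − x̄)² = 802.7500 ⇒ m₂ = 200.68750
Σ(xᵢ − x̄)⁴ = 337823.0781 ⇒ m₄ = 84455.76953
m₂² = 40275.47266
g₂ = m₄/m₂² − 3 = 2.09695 − 3 ≈ -0.903

-0.903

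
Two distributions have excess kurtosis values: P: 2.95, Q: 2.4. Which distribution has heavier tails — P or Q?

Higher excess kurtosis ⇒ heavier tails relative to the normal distribution.
2.95 vs 2.4: the larger is 2.95, so P has heavier tails.

P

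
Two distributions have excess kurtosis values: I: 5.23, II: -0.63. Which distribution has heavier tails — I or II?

Higher excess kurtosis ⇒ heavier tails relative to the normal distribution.
5.23 vs -0.63: the larger is 5.23, so I has heavier tails. (I is leptokurtic — heavier-than-normal tails; the other is platykurtic.)

I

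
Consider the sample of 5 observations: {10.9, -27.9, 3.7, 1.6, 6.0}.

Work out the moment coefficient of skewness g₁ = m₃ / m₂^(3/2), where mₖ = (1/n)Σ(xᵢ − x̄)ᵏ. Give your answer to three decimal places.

-1.307

x̄ = (10.9 - 27.9 + 3.7 + 1.6 + 6.0) / 5 = -1.1400
deviations (xᵢ − x̄): 12.0400, -26.7600, 4.8400, 2.7400, 7.1400
Σ(xᵢ − x̄)² = 942.9720 ⇒ m₂ = 942.9720/5 = 188.59440
Σ(xᵢ − x̄)³ = -16919.4890 ⇒ m₃ = -16919.4890/5 = -3383.89781
m₂^(3/2) = 188.59440^(1.5) = 2589.96079
g₁ = m₃ / m₂^(3/2) = -3383.89781 / 2589.96079 ≈ -1.307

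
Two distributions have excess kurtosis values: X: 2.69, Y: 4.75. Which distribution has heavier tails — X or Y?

Y

Higher excess kurtosis ⇒ heavier tails relative to the normal distribution.
2.69 vs 4.75: the larger is 4.75, so Y has heavier tails.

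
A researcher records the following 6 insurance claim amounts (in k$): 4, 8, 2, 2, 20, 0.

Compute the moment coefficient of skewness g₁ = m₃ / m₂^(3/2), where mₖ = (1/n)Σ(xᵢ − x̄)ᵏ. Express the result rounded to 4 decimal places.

1.3105

x̄ = (4 + 8 + 2 + 2 + 20 + 0) / 6 = 6.0000
deviations (xᵢ − x̄): -2.0000, 2.0000, -4.0000, -4.0000, 14.0000, -6.0000
Σ(xᵢ − x̄)² = 272.0000 ⇒ m₂ = 272.0000/6 = 45.33333
Σ(xᵢ − x̄)³ = 2400.0000 ⇒ m₃ = 2400.0000/6 = 400.00000
m₂^(3/2) = 45.33333^(1.5) = 305.22948
g₁ = m₃ / m₂^(3/2) = 400.00000 / 305.22948 ≈ 1.3105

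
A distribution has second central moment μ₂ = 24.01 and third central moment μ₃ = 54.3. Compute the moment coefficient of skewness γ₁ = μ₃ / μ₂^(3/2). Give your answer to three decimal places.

σ = √μ₂ = √24.01 = 4.90000
σ³ = μ₂^(3/2) = 117.64900
γ₁ = μ₃/σ³ = 54.3 / 117.64900 ≈ 0.462

0.462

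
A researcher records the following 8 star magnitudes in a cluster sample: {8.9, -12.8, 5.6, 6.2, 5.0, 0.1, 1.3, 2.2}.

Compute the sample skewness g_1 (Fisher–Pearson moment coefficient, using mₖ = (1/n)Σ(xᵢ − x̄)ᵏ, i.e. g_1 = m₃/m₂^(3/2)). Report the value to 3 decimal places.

-1.464

x̄ = (8.9 - 12.8 + 5.6 + 6.2 + 5.0 + 0.1 + 1.3 + 2.2) / 8 = 2.0625
deviations (xᵢ − x̄): 6.8375, -14.8625, 3.5375, 4.1375, 2.9375, -1.9625, -0.7625, 0.1375
Σ(xᵢ − x̄)² = 310.3588 ⇒ m₂ = 310.3588/8 = 38.79484
Σ(xᵢ − x̄)³ = -2830.9272 ⇒ m₃ = -2830.9272/8 = -353.86590
m₂^(3/2) = 38.79484^(1.5) = 241.63565
g_1 = m₃ / m₂^(3/2) = -353.86590 / 241.63565 ≈ -1.464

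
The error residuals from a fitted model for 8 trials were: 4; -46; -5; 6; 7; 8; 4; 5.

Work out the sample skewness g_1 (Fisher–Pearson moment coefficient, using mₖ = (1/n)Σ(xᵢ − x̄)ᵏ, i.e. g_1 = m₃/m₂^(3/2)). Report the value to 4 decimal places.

x̄ = (4 - 46 - 5 + 6 + 7 + 8 + 4 + 5) / 8 = -2.1250
deviations (xᵢ − x̄): 6.1250, -43.8750, -2.8750, 8.1250, 9.1250, 10.1250, 6.1250, 7.1250
Σ(xᵢ − x̄)² = 2310.8750 ⇒ m₂ = 2310.8750/8 = 288.85938
Σ(xᵢ − x̄)³ = -81328.4063 ⇒ m₃ = -81328.4063/8 = -10166.05078
m₂^(3/2) = 288.85938^(1.5) = 4909.41450
g_1 = m₃ / m₂^(3/2) = -10166.05078 / 4909.41450 ≈ -2.0707

-2.0707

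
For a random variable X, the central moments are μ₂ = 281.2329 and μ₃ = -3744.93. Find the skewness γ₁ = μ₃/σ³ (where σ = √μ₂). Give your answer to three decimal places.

-0.794

σ = √μ₂ = √281.2329 = 16.77000
σ³ = μ₂^(3/2) = 4716.27573
γ₁ = μ₃/σ³ = -3744.93 / 4716.27573 ≈ -0.794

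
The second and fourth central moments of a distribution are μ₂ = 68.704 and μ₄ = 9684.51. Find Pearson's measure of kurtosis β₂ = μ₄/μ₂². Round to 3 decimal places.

2.052

μ₂² = 68.704² = 4720.23962
μ₄/μ₂² = 9684.51 / 4720.23962 = 2.05170
β₂ ≈ 2.052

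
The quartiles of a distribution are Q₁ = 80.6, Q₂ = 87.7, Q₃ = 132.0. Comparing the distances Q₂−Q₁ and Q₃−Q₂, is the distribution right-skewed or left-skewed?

Q₂ − Q₁ = 7.1;  Q₃ − Q₂ = 44.3
Q₃ − Q₂ > Q₂ − Q₁ ⇒ the upper half is more spread out ⇒ right-skewed.

right-skewed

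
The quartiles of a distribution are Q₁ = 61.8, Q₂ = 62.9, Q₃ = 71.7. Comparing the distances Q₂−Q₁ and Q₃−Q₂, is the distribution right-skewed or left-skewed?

right-skewed

Q₂ − Q₁ = 1.1;  Q₃ − Q₂ = 8.8
Q₃ − Q₂ > Q₂ − Q₁ ⇒ the upper half is more spread out ⇒ right-skewed.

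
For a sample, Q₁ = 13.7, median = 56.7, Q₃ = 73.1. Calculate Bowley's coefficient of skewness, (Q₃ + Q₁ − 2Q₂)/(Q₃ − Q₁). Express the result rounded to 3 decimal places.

numerator: Q₃ + Q₁ − 2Q₂ = 73.1 + 13.7 − 2×56.7 = -26.6000
denominator: Q₃ − Q₁ = 73.1 − 13.7 = 59.4000
Bowley skewness = -26.6000 / 59.4000 ≈ -0.448

-0.448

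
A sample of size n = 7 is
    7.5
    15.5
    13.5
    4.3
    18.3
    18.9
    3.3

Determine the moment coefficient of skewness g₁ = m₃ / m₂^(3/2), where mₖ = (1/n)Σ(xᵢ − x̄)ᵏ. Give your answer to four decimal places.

x̄ = (7.5 + 15.5 + 13.5 + 4.3 + 18.3 + 18.9 + 3.3) / 7 = 11.6143
deviations (xᵢ − x̄): -4.1143, 3.8857, 1.8857, -7.3143, 6.6857, 7.2857, -8.3143
Σ(xᵢ − x̄)² = 255.9886 ⇒ m₂ = 255.9886/7 = 36.56980
Σ(xᵢ − x̄)³ = -284.7380 ⇒ m₃ = -284.7380/7 = -40.67685
m₂^(3/2) = 36.56980^(1.5) = 221.14840
g₁ = m₃ / m₂^(3/2) = -40.67685 / 221.14840 ≈ -0.1839

-0.1839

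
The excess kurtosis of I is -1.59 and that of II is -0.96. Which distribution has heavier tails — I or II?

Higher excess kurtosis ⇒ heavier tails relative to the normal distribution.
-1.59 vs -0.96: the larger is -0.96, so II has heavier tails.

II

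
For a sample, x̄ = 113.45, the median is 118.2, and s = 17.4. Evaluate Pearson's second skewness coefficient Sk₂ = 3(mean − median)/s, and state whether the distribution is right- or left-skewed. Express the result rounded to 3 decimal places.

-0.819, left-skewed

Sk₂ = 3(113.45 − 118.2) / 17.4 = 3 × -4.7500 / 17.4
    = -14.2500 / 17.4 ≈ -0.819
Sk₂ < 0 ⇒ mean < median ⇒ left-skewed (negative skew).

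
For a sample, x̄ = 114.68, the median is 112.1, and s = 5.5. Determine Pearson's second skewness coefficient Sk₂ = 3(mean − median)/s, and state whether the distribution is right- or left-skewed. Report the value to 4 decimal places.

1.4073, right-skewed

Sk₂ = 3(114.68 − 112.1) / 5.5 = 3 × 2.5800 / 5.5
    = 7.7400 / 5.5 ≈ 1.4073
Sk₂ > 0 ⇒ mean > median ⇒ right-skewed (positive skew).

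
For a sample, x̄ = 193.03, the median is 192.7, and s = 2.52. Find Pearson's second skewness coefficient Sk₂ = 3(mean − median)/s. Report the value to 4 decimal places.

0.3929

Sk₂ = 3(193.03 − 192.7) / 2.52 = 3 × 0.3300 / 2.52
    = 0.9900 / 2.52 ≈ 0.3929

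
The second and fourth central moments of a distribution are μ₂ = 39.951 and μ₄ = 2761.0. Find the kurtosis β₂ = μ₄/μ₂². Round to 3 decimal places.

μ₂² = 39.951² = 1596.08240
μ₄/μ₂² = 2761.0 / 1596.08240 = 1.72986
β₂ ≈ 1.730

1.730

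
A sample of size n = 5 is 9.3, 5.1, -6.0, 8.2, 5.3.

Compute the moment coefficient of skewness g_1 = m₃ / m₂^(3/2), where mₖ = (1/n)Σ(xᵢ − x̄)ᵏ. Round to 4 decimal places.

-1.1715

x̄ = (9.3 + 5.1 - 6.0 + 8.2 + 5.3) / 5 = 4.3800
deviations (xᵢ − x̄): 4.9200, 0.7200, -10.3800, 3.8200, 0.9200
Σ(xᵢ − x̄)² = 147.9080 ⇒ m₂ = 147.9080/5 = 29.58160
Σ(xᵢ − x̄)³ = -942.3965 ⇒ m₃ = -942.3965/5 = -188.47930
m₂^(3/2) = 29.58160^(1.5) = 160.89127
g_1 = m₃ / m₂^(3/2) = -188.47930 / 160.89127 ≈ -1.1715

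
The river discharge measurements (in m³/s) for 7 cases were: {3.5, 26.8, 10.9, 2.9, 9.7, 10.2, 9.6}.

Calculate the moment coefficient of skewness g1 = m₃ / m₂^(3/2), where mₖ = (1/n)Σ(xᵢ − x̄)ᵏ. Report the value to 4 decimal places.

1.2911

x̄ = (3.5 + 26.8 + 10.9 + 2.9 + 9.7 + 10.2 + 9.6) / 7 = 10.5143
deviations (xᵢ − x̄): -7.0143, 16.2857, 0.3857, -7.6143, -0.8143, -0.3143, -0.9143
Σ(xᵢ − x̄)² = 374.1486 ⇒ m₂ = 374.1486/7 = 53.44980
Σ(xᵢ − x̄)³ = 3531.5320 ⇒ m₃ = 3531.5320/7 = 504.50458
m₂^(3/2) = 53.44980^(1.5) = 390.76808
g1 = m₃ / m₂^(3/2) = 504.50458 / 390.76808 ≈ 1.2911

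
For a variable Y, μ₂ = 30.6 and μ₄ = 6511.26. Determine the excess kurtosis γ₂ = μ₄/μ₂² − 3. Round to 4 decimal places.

μ₂² = 30.6² = 936.36000
μ₄/μ₂² = 6511.26 / 936.36000 = 6.95380
γ₂ = 6.95380 − 3 ≈ 3.9538

3.9538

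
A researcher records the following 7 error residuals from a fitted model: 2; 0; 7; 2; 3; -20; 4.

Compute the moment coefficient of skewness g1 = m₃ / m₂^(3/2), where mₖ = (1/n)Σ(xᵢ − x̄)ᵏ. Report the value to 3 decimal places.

-1.788

x̄ = (2 + 0 + 7 + 2 + 3 - 20 + 4) / 7 = -0.2857
deviations (xᵢ − x̄): 2.2857, 0.2857, 7.2857, 2.2857, 3.2857, -19.7143, 4.2857
Σ(xᵢ − x̄)² = 481.4286 ⇒ m₂ = 481.4286/7 = 68.77551
Σ(xᵢ − x̄)³ = -7137.1837 ⇒ m₃ = -7137.1837/7 = -1019.59767
m₂^(3/2) = 68.77551^(1.5) = 570.36219
g1 = m₃ / m₂^(3/2) = -1019.59767 / 570.36219 ≈ -1.788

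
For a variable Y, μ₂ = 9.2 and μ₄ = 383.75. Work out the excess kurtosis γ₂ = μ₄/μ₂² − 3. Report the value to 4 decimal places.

μ₂² = 9.2² = 84.64000
μ₄/μ₂² = 383.75 / 84.64000 = 4.53391
γ₂ = 4.53391 − 3 ≈ 1.5339

1.5339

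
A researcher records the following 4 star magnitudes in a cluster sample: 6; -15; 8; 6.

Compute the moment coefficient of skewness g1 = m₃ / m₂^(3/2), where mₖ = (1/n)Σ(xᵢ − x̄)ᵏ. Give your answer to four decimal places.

x̄ = (6 - 15 + 8 + 6) / 4 = 1.2500
deviations (xᵢ − x̄): 4.7500, -16.2500, 6.7500, 4.7500
Σ(xᵢ − x̄)² = 354.7500 ⇒ m₂ = 354.7500/4 = 88.68750
Σ(xᵢ − x̄)³ = -3769.1250 ⇒ m₃ = -3769.1250/4 = -942.28125
m₂^(3/2) = 88.68750^(1.5) = 835.20603
g1 = m₃ / m₂^(3/2) = -942.28125 / 835.20603 ≈ -1.1282

-1.1282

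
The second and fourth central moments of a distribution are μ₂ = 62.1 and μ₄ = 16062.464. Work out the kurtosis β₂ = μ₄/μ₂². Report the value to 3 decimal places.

μ₂² = 62.1² = 3856.41000
μ₄/μ₂² = 16062.464 / 3856.41000 = 4.16513
β₂ ≈ 4.165

4.165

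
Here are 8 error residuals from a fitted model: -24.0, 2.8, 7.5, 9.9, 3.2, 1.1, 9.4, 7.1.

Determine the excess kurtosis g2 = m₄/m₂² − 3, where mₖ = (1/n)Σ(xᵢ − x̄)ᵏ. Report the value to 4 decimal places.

2.2185

x̄ = 2.1250
Σ(xᵢ − x̄)² = 852.1950 ⇒ m₂ = 106.52438
Σ(xᵢ − x̄)⁴ = 473732.8867 ⇒ m₄ = 59216.61084
m₂² = 11347.44247
g2 = m₄/m₂² − 3 = 5.21850 − 3 ≈ 2.2185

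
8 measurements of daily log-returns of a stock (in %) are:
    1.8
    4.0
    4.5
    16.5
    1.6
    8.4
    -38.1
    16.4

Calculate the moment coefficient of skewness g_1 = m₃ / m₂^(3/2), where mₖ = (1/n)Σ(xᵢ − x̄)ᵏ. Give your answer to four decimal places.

-1.7170

x̄ = (1.8 + 4.0 + 4.5 + 16.5 + 1.6 + 8.4 - 38.1 + 16.4) / 8 = 1.8875
deviations (xᵢ − x̄): -0.0875, 2.1125, 2.6125, 14.6125, -0.2875, 6.5125, -39.9875, 14.5125
Σ(xᵢ − x̄)² = 2076.9288 ⇒ m₂ = 2076.9288/8 = 259.61609
Σ(xᵢ − x̄)³ = -57459.9202 ⇒ m₃ = -57459.9202/8 = -7182.49002
m₂^(3/2) = 259.61609^(1.5) = 4183.09200
g_1 = m₃ / m₂^(3/2) = -7182.49002 / 4183.09200 ≈ -1.7170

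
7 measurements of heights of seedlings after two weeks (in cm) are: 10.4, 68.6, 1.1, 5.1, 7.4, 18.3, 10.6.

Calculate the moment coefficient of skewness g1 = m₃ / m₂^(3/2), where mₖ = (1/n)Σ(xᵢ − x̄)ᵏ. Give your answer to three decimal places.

x̄ = (10.4 + 68.6 + 1.1 + 5.1 + 7.4 + 18.3 + 10.6) / 7 = 17.3571
deviations (xᵢ − x̄): -6.9571, 51.2429, -16.2571, -12.2571, -9.9571, 0.9429, -6.7571
Σ(xᵢ − x̄)² = 3234.4571 ⇒ m₂ = 3234.4571/7 = 462.06531
Σ(xᵢ − x̄)³ = 126785.2703 ⇒ m₃ = 126785.2703/7 = 18112.18148
m₂^(3/2) = 462.06531^(1.5) = 9932.41922
g1 = m₃ / m₂^(3/2) = 18112.18148 / 9932.41922 ≈ 1.824

1.824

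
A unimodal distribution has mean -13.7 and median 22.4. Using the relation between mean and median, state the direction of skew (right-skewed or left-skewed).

left-skewed

mean − median = -13.7 − 22.4 = -36.1
mean < median ⇒ the longer tail is on the left ⇒ left-skewed (negatively skewed).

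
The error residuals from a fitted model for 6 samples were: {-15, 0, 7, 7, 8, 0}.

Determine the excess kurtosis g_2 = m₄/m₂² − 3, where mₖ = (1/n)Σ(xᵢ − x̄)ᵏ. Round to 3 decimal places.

x̄ = 1.1667
Σ(xᵢ − x̄)² = 378.8333 ⇒ m₂ = 63.13889
Σ(xᵢ − x̄)⁴ = 72809.4861 ⇒ m₄ = 12134.91435
m₂² = 3986.51929
g_2 = m₄/m₂² − 3 = 3.04399 − 3 ≈ 0.044

0.044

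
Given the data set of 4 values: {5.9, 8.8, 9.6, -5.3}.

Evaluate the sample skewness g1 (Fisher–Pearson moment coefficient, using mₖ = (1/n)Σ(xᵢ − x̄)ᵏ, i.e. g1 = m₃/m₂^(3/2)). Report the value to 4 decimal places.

x̄ = (5.9 + 8.8 + 9.6 - 5.3) / 4 = 4.7500
deviations (xᵢ − x̄): 1.1500, 4.0500, 4.8500, -10.0500
Σ(xᵢ − x̄)² = 142.2500 ⇒ m₂ = 142.2500/4 = 35.56250
Σ(xᵢ − x̄)³ = -833.0400 ⇒ m₃ = -833.0400/4 = -208.26000
m₂^(3/2) = 35.56250^(1.5) = 212.07449
g1 = m₃ / m₂^(3/2) = -208.26000 / 212.07449 ≈ -0.9820

-0.9820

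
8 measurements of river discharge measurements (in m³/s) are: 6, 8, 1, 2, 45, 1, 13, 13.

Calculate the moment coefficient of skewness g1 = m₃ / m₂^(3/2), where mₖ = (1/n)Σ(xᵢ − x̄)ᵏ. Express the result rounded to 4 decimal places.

1.7847

x̄ = (6 + 8 + 1 + 2 + 45 + 1 + 13 + 13) / 8 = 11.1250
deviations (xᵢ − x̄): -5.1250, -3.1250, -10.1250, -9.1250, 33.8750, -10.1250, 1.8750, 1.8750
Σ(xᵢ − x̄)² = 1478.8750 ⇒ m₂ = 1478.8750/8 = 184.85938
Σ(xᵢ − x̄)³ = 35884.4063 ⇒ m₃ = 35884.4063/8 = 4485.55078
m₂^(3/2) = 184.85938^(1.5) = 2513.40353
g1 = m₃ / m₂^(3/2) = 4485.55078 / 2513.40353 ≈ 1.7847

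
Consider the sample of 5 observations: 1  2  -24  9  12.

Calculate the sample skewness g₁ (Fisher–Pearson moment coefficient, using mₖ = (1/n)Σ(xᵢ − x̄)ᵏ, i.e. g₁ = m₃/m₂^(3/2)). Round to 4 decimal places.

-1.1099

x̄ = (1 + 2 - 24 + 9 + 12) / 5 = 0.0000
deviations (xᵢ − x̄): 1.0000, 2.0000, -24.0000, 9.0000, 12.0000
Σ(xᵢ − x̄)² = 806.0000 ⇒ m₂ = 806.0000/5 = 161.20000
Σ(xᵢ − x̄)³ = -11358.0000 ⇒ m₃ = -11358.0000/5 = -2271.60000
m₂^(3/2) = 161.20000^(1.5) = 2046.66874
g₁ = m₃ / m₂^(3/2) = -2271.60000 / 2046.66874 ≈ -1.1099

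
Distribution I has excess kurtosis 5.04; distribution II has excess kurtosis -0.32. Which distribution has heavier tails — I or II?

I

Higher excess kurtosis ⇒ heavier tails relative to the normal distribution.
5.04 vs -0.32: the larger is 5.04, so I has heavier tails. (I is leptokurtic — heavier-than-normal tails; the other is platykurtic.)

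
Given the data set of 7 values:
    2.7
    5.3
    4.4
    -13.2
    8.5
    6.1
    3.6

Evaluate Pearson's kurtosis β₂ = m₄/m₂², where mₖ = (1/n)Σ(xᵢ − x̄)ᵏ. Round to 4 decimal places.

x̄ = 2.4857
Σ(xᵢ − x̄)² = 308.1486 ⇒ m₂ = 44.02122
Σ(xᵢ − x̄)⁴ = 62093.2175 ⇒ m₄ = 8870.45964
m₂² = 1937.86821
β₂ = m₄/m₂² = 8870.45964 / 1937.86821 ≈ 4.5774

4.5774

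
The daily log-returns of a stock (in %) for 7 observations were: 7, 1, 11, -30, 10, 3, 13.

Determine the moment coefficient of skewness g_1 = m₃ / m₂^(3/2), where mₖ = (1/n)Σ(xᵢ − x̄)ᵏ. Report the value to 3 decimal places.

-1.696

x̄ = (7 + 1 + 11 - 30 + 10 + 3 + 13) / 7 = 2.1429
deviations (xᵢ − x̄): 4.8571, -1.1429, 8.8571, -32.1429, 7.8571, 0.8571, 10.8571
Σ(xᵢ − x̄)² = 1316.8571 ⇒ m₂ = 1316.8571/7 = 188.12245
Σ(xᵢ − x̄)³ = -30635.3878 ⇒ m₃ = -30635.3878/7 = -4376.48397
m₂^(3/2) = 188.12245^(1.5) = 2580.24494
g_1 = m₃ / m₂^(3/2) = -4376.48397 / 2580.24494 ≈ -1.696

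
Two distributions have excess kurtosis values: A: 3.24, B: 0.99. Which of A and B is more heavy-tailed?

A

Higher excess kurtosis ⇒ heavier tails relative to the normal distribution.
3.24 vs 0.99: the larger is 3.24, so A has heavier tails.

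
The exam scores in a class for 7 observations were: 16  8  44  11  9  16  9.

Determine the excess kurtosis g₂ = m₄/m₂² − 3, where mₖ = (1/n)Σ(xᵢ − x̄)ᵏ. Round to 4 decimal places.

1.5488

x̄ = 16.1429
Σ(xᵢ − x̄)² = 970.8571 ⇒ m₂ = 138.69388
Σ(xᵢ − x̄)⁴ = 612509.8892 ⇒ m₄ = 87501.41274
m₂² = 19235.99167
g₂ = m₄/m₂² − 3 = 4.54884 − 3 ≈ 1.5488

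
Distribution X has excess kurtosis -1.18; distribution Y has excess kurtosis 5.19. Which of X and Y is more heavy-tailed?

Higher excess kurtosis ⇒ heavier tails relative to the normal distribution.
-1.18 vs 5.19: the larger is 5.19, so Y has heavier tails. (Y is leptokurtic — heavier-than-normal tails; the other is platykurtic.)

Y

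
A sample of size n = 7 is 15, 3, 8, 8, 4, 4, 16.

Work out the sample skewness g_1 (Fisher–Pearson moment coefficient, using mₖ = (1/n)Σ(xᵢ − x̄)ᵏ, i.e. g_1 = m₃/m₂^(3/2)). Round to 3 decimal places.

0.548

x̄ = (15 + 3 + 8 + 8 + 4 + 4 + 16) / 7 = 8.2857
deviations (xᵢ − x̄): 6.7143, -5.2857, -0.2857, -0.2857, -4.2857, -4.2857, 7.7143
Σ(xᵢ − x̄)² = 169.4286 ⇒ m₂ = 169.4286/7 = 24.20408
Σ(xᵢ − x̄)³ = 456.6122 ⇒ m₃ = 456.6122/7 = 65.23032
m₂^(3/2) = 24.20408^(1.5) = 119.07838
g_1 = m₃ / m₂^(3/2) = 65.23032 / 119.07838 ≈ 0.548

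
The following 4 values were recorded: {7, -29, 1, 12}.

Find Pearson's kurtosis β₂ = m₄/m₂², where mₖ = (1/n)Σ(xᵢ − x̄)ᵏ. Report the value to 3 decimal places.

2.178

x̄ = -2.2500
Σ(xᵢ − x̄)² = 1014.7500 ⇒ m₂ = 253.68750
Σ(xᵢ − x̄)⁴ = 560696.5781 ⇒ m₄ = 140174.14453
m₂² = 64357.34766
β₂ = m₄/m₂² = 140174.14453 / 64357.34766 ≈ 2.178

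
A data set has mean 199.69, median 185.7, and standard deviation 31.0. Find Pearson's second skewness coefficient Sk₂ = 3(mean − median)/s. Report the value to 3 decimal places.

Sk₂ = 3(199.69 − 185.7) / 31.0 = 3 × 13.9900 / 31.0
    = 41.9700 / 31.0 ≈ 1.354

1.354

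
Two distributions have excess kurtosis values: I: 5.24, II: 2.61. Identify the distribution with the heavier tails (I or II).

I

Higher excess kurtosis ⇒ heavier tails relative to the normal distribution.
5.24 vs 2.61: the larger is 5.24, so I has heavier tails.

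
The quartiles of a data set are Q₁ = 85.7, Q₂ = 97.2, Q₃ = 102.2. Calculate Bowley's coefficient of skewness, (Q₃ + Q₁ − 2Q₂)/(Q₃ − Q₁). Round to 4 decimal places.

-0.3939

numerator: Q₃ + Q₁ − 2Q₂ = 102.2 + 85.7 − 2×97.2 = -6.5000
denominator: Q₃ − Q₁ = 102.2 − 85.7 = 16.5000
Bowley skewness = -6.5000 / 16.5000 ≈ -0.3939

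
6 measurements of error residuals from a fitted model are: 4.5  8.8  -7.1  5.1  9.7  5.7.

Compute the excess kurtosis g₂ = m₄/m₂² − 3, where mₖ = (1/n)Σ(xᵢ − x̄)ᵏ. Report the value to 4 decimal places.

x̄ = 4.4500
Σ(xᵢ − x̄)² = 181.8750 ⇒ m₂ = 30.31250
Σ(xᵢ − x̄)⁴ = 18916.5993 ⇒ m₄ = 3152.76656
m₂² = 918.84766
g₂ = m₄/m₂² − 3 = 3.43122 − 3 ≈ 0.4312

0.4312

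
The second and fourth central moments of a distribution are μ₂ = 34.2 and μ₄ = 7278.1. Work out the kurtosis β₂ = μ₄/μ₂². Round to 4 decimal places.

μ₂² = 34.2² = 1169.64000
μ₄/μ₂² = 7278.1 / 1169.64000 = 6.22251
β₂ ≈ 6.2225

6.2225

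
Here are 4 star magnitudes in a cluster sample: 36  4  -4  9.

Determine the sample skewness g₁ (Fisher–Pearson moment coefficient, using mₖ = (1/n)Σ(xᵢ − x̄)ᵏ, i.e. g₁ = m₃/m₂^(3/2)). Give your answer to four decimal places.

x̄ = (36 + 4 - 4 + 9) / 4 = 11.2500
deviations (xᵢ − x̄): 24.7500, -7.2500, -15.2500, -2.2500
Σ(xᵢ − x̄)² = 902.7500 ⇒ m₂ = 902.7500/4 = 225.68750
Σ(xᵢ − x̄)³ = 11221.8750 ⇒ m₃ = 11221.8750/4 = 2805.46875
m₂^(3/2) = 225.68750^(1.5) = 3390.48056
g₁ = m₃ / m₂^(3/2) = 2805.46875 / 3390.48056 ≈ 0.8275

0.8275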